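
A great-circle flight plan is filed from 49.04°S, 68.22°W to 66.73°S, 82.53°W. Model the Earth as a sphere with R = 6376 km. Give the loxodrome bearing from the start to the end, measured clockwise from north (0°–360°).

202.8°

Δψ = ln[tan(π/4+φ₂/2)/tan(π/4+φ₁/2)] = -0.5955
Δλ = -0.2498 rad (taken the short way round)
course = atan2(Δλ, Δψ) = 202.75°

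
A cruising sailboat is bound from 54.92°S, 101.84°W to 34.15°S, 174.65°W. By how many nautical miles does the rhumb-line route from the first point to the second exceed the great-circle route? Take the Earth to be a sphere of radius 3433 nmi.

119 nmi

Great circle: cos σ = sin φ₁ sin φ₂ + cos φ₁ cos φ₂ cos Δλ,  σ = 0.9274 rad → d_gc = 3183.6 nmi
Rhumb line: Δψ = +0.5170, q = Δφ/Δψ = 0.7012, d_rh = R√(Δφ²+q²Δλ²) = 3302.5 nmi
Excess = 3302.5 − 3183.6 = 118.9 ≈ 119 nmi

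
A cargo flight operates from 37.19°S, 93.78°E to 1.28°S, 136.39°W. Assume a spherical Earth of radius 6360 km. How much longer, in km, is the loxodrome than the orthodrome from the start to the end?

Great circle: cos σ = sin φ₁ sin φ₂ + cos φ₁ cos φ₂ cos Δλ,  σ = 2.0905 rad → d_gc = 13295.6 km
Rhumb line: Δψ = +0.6778, q = Δφ/Δψ = 0.9247, d_rh = R√(Δφ²+q²Δλ²) = 13909.4 km
Excess = 13909.4 − 13295.6 = 613.8 ≈ 614 km

614 km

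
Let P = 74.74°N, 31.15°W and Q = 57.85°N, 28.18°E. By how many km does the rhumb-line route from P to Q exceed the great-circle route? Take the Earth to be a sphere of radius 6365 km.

Great circle: cos σ = sin φ₁ sin φ₂ + cos φ₁ cos φ₂ cos Δλ,  σ = 0.4773 rad → d_gc = 3037.9 km
Rhumb line: Δψ = -0.7660, q = Δφ/Δψ = 0.3849, d_rh = R√(Δφ²+q²Δλ²) = 3155.1 km
Excess = 3155.1 − 3037.9 = 117.2 ≈ 117 km

117 km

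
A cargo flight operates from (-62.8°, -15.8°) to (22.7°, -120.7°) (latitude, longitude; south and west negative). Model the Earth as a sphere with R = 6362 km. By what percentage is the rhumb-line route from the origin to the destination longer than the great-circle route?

Great circle: σ = 2.0394 rad → d_gc = Rσ = 12974.8 km
Rhumb: Δφ = +1.4923, Δλ = -1.8309, Δψ = +1.8261, q = Δφ/Δψ = 0.8172 → d_rh = R√(Δφ²+q²Δλ²) = 13443.6 km
Excess = (13443.6 − 12974.8) / 12974.8 = 468.8 / 12974.8 = 3.61% ≈ 3.6%

3.6%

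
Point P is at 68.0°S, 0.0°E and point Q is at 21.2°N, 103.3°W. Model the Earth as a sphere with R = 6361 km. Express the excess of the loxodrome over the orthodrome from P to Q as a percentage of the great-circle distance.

Great circle: σ = 1.9994 rad → d_gc = Rσ = 12718.4 km
Rhumb: Δφ = +1.5568, Δλ = -1.8029, Δψ = +2.0167, q = Δφ/Δψ = 0.7720 → d_rh = R√(Δφ²+q²Δλ²) = 13283.5 km
Excess = (13283.5 − 12718.4) / 12718.4 = 565.1 / 12718.4 = 4.44% ≈ 4.4%

4.4%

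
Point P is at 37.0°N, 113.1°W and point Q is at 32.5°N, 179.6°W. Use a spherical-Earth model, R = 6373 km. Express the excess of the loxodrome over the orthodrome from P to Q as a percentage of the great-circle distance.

2.0%

Great circle: σ = 0.9373 rad → d_gc = Rσ = 5973.6 km
Rhumb: Δφ = -0.0785, Δλ = -1.1606, Δψ = -0.0956, q = Δφ/Δψ = 0.8212 → d_rh = R√(Δφ²+q²Δλ²) = 6095.1 km
Excess = (6095.1 − 5973.6) / 5973.6 = 121.5 / 5973.6 = 2.03% ≈ 2.0%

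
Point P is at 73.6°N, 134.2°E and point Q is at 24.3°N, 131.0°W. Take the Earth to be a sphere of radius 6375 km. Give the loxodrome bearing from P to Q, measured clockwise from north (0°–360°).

Meridional parts: M(φ₁)=+1.9372, M(φ₂)=+0.4374 → ΔM = -1.4998;  Δλ = +1.6546 rad
tan C = Δλ / ΔM = -1.1032 → C = 132.19°

132.2°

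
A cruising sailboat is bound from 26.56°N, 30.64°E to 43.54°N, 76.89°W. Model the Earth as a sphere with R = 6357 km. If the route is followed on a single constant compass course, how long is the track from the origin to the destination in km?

Δψ = ln[tan(π/4+φ₂/2)/tan(π/4+φ₁/2)] = +0.3647;  Δφ = +0.2964 rad,  Δλ = -1.8768 rad
q = Δφ/Δψ = 0.8127
d = R·√(Δφ² + q²Δλ²) = 6357·1.55370 = 9877 km

9877 km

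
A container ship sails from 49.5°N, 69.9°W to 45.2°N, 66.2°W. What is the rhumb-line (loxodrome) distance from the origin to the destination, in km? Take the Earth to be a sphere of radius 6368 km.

Rhumb course C = atan2(Δλ, Δψ) with Δψ = ln[tan(π/4+φ₂/2)/tan(π/4+φ₁/2)] = -0.1109, Δλ = +0.0646 → C = 149.78°
d = R·|Δφ| / |cos C| = 6368·0.07505 / 0.86408 = 553 km

553 km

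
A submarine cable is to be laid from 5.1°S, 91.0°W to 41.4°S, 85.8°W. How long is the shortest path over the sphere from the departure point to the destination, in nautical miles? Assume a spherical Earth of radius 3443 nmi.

Haversine: a = sin²(Δφ/2)+cos φ₁ cos φ₂ sin²(Δλ/2) = 0.09857;  σ = 2·atan2(√a,√(1−a))
σ = 36.597° → d = Rσ = 3443·0.63873 = 2199 nmi

2199 nmi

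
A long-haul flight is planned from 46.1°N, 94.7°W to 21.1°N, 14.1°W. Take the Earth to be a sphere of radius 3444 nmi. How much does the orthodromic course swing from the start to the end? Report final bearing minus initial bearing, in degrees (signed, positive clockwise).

At departure: θ₁ = atan2(sin Δλ cos φ₂, cos φ₁ sin φ₂ − sin φ₁ cos φ₂ cos Δλ) = 81.36°
At arrival: θ₂ = atan2(sin Δλ cos φ₁, −cos φ₂ sin φ₁ + sin φ₂ cos φ₁ cos Δλ) = 132.71°
Δθ = θ₂ − θ₁ = +51.3°

+51.3°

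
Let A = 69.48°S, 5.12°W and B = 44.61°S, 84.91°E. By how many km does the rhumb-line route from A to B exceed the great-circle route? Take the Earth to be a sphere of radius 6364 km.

Great circle: cos σ = sin φ₁ sin φ₂ + cos φ₁ cos φ₂ cos Δλ,  σ = 0.8532 rad → d_gc = 5429.7 km
Rhumb line: Δψ = +0.8374, q = Δφ/Δψ = 0.5183, d_rh = R√(Δφ²+q²Δλ²) = 5873.4 km
Excess = 5873.4 − 5429.7 = 443.7 ≈ 444 km

444 km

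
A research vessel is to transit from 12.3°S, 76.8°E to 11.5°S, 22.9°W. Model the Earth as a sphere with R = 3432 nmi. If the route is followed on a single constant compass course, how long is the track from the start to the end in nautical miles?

5844 nmi

Δψ = ln[tan(π/4+φ₂/2)/tan(π/4+φ₁/2)] = +0.0143;  Δφ = +0.0140 rad,  Δλ = -1.7401 rad
q = Δφ/Δψ = 0.9785
d = R·√(Δφ² + q²Δλ²) = 3432·1.70274 = 5844 nmi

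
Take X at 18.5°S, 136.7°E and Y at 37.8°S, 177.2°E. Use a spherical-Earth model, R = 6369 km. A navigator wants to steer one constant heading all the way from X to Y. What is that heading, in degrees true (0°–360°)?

Δψ = ln[tan(π/4+φ₂/2)/tan(π/4+φ₁/2)] = -0.3849
Δλ = +0.7069 rad (taken the short way round)
course = atan2(Δλ, Δψ) = 118.57°

118.6°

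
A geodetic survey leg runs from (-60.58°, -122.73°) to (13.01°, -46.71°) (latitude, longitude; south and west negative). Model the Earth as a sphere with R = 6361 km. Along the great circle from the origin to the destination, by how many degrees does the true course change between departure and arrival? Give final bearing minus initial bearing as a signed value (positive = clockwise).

-43.0°

Initial bearing θ₁ = atan2(sin Δλ cos φ₂, cos φ₁ sin φ₂ − sin φ₁ cos φ₂ cos Δλ) = 71.54°
Final bearing θ₂ = (initial bearing from the destination back to the start) + 180° = 28.57°
Δθ = θ₂ − θ₁ = -43.0°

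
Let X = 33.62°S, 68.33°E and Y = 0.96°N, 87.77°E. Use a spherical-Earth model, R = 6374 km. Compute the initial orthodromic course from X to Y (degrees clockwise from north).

31.8°

θ = atan2( sin Δλ·cos φ₂ ,  cos φ₁ sin φ₂ − sin φ₁ cos φ₂ cos Δλ )
  = atan2(+0.3328, +0.5360) = 31.83°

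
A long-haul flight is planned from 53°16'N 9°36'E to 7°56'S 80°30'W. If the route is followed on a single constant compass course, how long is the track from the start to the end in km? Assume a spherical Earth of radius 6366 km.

10974 km

Rhumb course C = atan2(Δλ, Δψ) with Δψ = ln[tan(π/4+φ₂/2)/tan(π/4+φ₁/2)] = -1.2415, Δλ = -1.5725 → C = 231.71°
d = R·|Δφ| / |cos C| = 6366·1.06814 / 0.61965 = 10974 km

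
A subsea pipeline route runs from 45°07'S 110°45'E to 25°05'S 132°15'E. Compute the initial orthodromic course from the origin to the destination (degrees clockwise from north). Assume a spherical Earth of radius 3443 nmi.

48.1°

θ = atan2( sin Δλ·cos φ₂ ,  cos φ₁ sin φ₂ − sin φ₁ cos φ₂ cos Δλ )
  = atan2(+0.3319, +0.2979) = 48.09°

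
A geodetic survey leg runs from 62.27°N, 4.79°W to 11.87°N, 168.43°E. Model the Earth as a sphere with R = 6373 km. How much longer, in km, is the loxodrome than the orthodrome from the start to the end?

3548 km

Great circle: cos σ = sin φ₁ sin φ₂ + cos φ₁ cos φ₂ cos Δλ,  σ = 1.8443 rad → d_gc = 11753.7 km
Rhumb line: Δψ = -1.1904, q = Δφ/Δψ = 0.7390, d_rh = R√(Δφ²+q²Δλ²) = 15301.4 km
Excess = 15301.4 − 11753.7 = 3547.7 ≈ 3548 km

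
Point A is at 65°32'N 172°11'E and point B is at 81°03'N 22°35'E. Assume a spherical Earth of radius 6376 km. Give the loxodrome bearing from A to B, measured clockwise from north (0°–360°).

291.3°

Δψ = ln[tan(π/4+φ₂/2)/tan(π/4+φ₁/2)] = +1.0190
Δλ = -2.6110 rad (taken the short way round)
course = atan2(Δλ, Δψ) = 291.32°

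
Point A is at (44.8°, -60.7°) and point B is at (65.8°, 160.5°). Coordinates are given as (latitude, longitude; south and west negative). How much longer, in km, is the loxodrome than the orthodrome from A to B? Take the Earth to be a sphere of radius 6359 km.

Great circle: cos σ = sin φ₁ sin φ₂ + cos φ₁ cos φ₂ cos Δλ,  σ = 1.1331 rad → d_gc = 7205.4 km
Rhumb line: Δψ = +0.6636, q = Δφ/Δψ = 0.5524, d_rh = R√(Δφ²+q²Δλ²) = 8822.4 km
Excess = 8822.4 − 7205.4 = 1617.0 ≈ 1617 km

1617 km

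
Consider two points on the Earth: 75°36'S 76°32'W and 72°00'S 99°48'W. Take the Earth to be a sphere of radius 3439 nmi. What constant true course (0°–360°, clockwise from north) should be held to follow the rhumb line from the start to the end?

299.1°

Δψ = ln[tan(π/4+φ₂/2)/tan(π/4+φ₁/2)] = +0.2261
Δλ = -0.4061 rad (taken the short way round)
course = atan2(Δλ, Δψ) = 299.11°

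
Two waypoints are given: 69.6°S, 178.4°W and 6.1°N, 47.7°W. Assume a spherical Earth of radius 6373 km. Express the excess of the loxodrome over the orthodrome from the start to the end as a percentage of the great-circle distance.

11.3%

Great circle: σ = 1.9025 rad → d_gc = Rσ = 12124.4 km
Rhumb: Δφ = +1.3212, Δλ = +2.2811, Δψ = +1.8219, q = Δφ/Δψ = 0.7252 → d_rh = R√(Δφ²+q²Δλ²) = 13492.5 km
Excess = (13492.5 − 12124.4) / 12124.4 = 1368.1 / 12124.4 = 11.28% ≈ 11.3%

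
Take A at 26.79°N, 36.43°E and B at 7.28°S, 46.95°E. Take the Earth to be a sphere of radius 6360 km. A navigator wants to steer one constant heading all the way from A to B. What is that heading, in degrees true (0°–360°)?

163.3°

Δψ = ln[tan(π/4+φ₂/2)/tan(π/4+φ₁/2)] = -0.6130
Δλ = +0.1836 rad (taken the short way round)
course = atan2(Δλ, Δψ) = 163.33°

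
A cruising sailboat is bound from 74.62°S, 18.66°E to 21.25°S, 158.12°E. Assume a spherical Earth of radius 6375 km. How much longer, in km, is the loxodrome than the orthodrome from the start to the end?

1727 km

Great circle: cos σ = sin φ₁ sin φ₂ + cos φ₁ cos φ₂ cos Δλ,  σ = 1.4085 rad → d_gc = 8979.0 km
Rhumb line: Δψ = +1.6226, q = Δφ/Δψ = 0.5741, d_rh = R√(Δφ²+q²Δλ²) = 10705.7 km
Excess = 10705.7 − 8979.0 = 1726.7 ≈ 1727 km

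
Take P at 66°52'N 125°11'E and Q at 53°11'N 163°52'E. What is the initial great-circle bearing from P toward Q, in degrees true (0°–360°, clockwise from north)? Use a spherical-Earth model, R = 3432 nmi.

107.2°

θ = atan2( sin Δλ·cos φ₂ ,  cos φ₁ sin φ₂ − sin φ₁ cos φ₂ cos Δλ )
  = atan2(+0.3745, -0.1157) = 107.16°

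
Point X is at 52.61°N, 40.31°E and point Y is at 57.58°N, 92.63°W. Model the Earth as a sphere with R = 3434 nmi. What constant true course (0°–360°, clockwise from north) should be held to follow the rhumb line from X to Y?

273.7°

Δψ = ln[tan(π/4+φ₂/2)/tan(π/4+φ₁/2)] = +0.1518
Δλ = -2.3202 rad (taken the short way round)
course = atan2(Δλ, Δψ) = 273.74°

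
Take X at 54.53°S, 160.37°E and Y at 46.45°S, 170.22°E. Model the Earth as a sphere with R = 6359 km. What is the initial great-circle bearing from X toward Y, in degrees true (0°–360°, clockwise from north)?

41.7°

N = sin Δλ·cos φ₂ = +0.1179;  D = cos φ₁ sin φ₂ − sin φ₁ cos φ₂ cos Δλ = +0.1323
initial course = atan2(N, D) = 41.70°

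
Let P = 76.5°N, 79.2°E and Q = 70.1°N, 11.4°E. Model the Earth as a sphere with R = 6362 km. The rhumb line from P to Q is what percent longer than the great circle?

5.6%

Great circle: σ = 0.3352 rad → d_gc = Rσ = 2132.8 km
Rhumb: Δφ = -0.1117, Δλ = -1.1833, Δψ = -0.3935, q = Δφ/Δψ = 0.2839 → d_rh = R√(Δφ²+q²Δλ²) = 2252.0 km
Excess = (2252.0 − 2132.8) / 2132.8 = 119.2 / 2132.8 = 5.59% ≈ 5.6%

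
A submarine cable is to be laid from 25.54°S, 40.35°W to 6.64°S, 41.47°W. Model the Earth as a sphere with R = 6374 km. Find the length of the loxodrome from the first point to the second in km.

2106 km

Rhumb course C = atan2(Δλ, Δψ) with Δψ = ln[tan(π/4+φ₂/2)/tan(π/4+φ₁/2)] = +0.3451, Δλ = -0.0195 → C = 356.76°
d = R·|Δφ| / |cos C| = 6374·0.32987 / 0.99840 = 2106 km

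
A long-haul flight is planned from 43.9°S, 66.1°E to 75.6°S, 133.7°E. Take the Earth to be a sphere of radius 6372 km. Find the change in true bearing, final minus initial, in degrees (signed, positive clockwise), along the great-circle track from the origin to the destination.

At departure: θ₁ = atan2(sin Δλ cos φ₂, cos φ₁ sin φ₂ − sin φ₁ cos φ₂ cos Δλ) = 160.01°
At arrival: θ₂ = atan2(sin Δλ cos φ₁, −cos φ₂ sin φ₁ + sin φ₂ cos φ₁ cos Δλ) = 97.99°
Δθ = θ₂ − θ₁ = -62.0°

-62.0°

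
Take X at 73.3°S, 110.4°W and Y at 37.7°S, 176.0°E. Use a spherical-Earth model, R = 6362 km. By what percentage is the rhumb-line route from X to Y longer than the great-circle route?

5.1%

Great circle: σ = 0.8633 rad → d_gc = Rσ = 5492.3 km
Rhumb: Δφ = +0.6213, Δλ = -1.2846, Δψ = +1.2075, q = Δφ/Δψ = 0.5146 → d_rh = R√(Δφ²+q²Δλ²) = 5771.5 km
Excess = (5771.5 − 5492.3) / 5492.3 = 279.2 / 5492.3 = 5.08% ≈ 5.1%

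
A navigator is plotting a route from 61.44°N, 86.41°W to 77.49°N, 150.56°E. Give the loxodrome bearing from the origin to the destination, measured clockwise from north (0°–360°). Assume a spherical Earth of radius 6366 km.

291.4°

Meridional parts: M(φ₁)=+1.3684, M(φ₂)=+2.2109 → ΔM = +0.8425;  Δλ = -2.1473 rad
tan C = Δλ / ΔM = -2.5487 → C = 291.42°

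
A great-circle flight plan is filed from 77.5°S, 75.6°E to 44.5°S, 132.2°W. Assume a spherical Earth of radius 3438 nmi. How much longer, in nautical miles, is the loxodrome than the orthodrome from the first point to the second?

982 nmi

Great circle: cos σ = sin φ₁ sin φ₂ + cos φ₁ cos φ₂ cos Δλ,  σ = 0.9911 rad → d_gc = 3407.5 nmi
Rhumb line: Δψ = +1.3426, q = Δφ/Δψ = 0.4290, d_rh = R√(Δφ²+q²Δλ²) = 4389.8 nmi
Excess = 4389.8 − 3407.5 = 982.3 ≈ 982 nmi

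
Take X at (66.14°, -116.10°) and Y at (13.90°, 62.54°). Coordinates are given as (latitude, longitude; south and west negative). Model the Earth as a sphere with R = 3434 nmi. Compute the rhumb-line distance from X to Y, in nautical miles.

8085 nmi

Rhumb course C = atan2(Δλ, Δψ) with Δψ = ln[tan(π/4+φ₂/2)/tan(π/4+φ₁/2)] = -1.3096, Δλ = +3.1179 → C = 112.78°
d = R·|Δφ| / |cos C| = 3434·0.91176 / 0.38725 = 8085 nmi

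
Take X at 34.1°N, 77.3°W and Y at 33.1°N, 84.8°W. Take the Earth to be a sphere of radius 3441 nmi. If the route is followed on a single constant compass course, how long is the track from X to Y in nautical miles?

380 nmi

Δψ = ln[tan(π/4+φ₂/2)/tan(π/4+φ₁/2)] = -0.0210;  Δφ = -0.0175 rad,  Δλ = -0.1309 rad
q = Δφ/Δψ = 0.8329
d = R·√(Δφ² + q²Δλ²) = 3441·0.11041 = 380 nmi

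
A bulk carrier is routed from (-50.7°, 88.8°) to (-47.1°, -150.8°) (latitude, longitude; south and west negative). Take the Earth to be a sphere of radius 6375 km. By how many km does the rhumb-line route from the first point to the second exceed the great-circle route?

Great circle: cos σ = sin φ₁ sin φ₂ + cos φ₁ cos φ₂ cos Δλ,  σ = 1.2146 rad → d_gc = 7743.2 km
Rhumb line: Δψ = +0.0956, q = Δφ/Δψ = 0.6570, d_rh = R√(Δφ²+q²Δλ²) = 8810.2 km
Excess = 8810.2 − 7743.2 = 1067.0 ≈ 1067 km

1067 km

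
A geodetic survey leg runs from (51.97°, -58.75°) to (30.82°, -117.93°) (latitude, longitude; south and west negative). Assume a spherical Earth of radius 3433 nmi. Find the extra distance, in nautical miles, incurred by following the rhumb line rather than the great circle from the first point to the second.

61 nmi

Great circle: cos σ = sin φ₁ sin φ₂ + cos φ₁ cos φ₂ cos Δλ,  σ = 0.8303 rad → d_gc = 2850.5 nmi
Rhumb line: Δψ = -0.4994, q = Δφ/Δψ = 0.7391, d_rh = R√(Δφ²+q²Δλ²) = 2911.2 nmi
Excess = 2911.2 − 2850.5 = 60.7 ≈ 61 nmi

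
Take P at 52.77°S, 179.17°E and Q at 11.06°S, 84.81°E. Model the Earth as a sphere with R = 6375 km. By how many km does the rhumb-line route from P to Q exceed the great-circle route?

402 km

Great circle: cos σ = sin φ₁ sin φ₂ + cos φ₁ cos φ₂ cos Δλ,  σ = 1.4630 rad → d_gc = 9326.5 km
Rhumb line: Δψ = +0.8939, q = Δφ/Δψ = 0.8143, d_rh = R√(Δφ²+q²Δλ²) = 9728.1 km
Excess = 9728.1 − 9326.5 = 401.6 ≈ 402 km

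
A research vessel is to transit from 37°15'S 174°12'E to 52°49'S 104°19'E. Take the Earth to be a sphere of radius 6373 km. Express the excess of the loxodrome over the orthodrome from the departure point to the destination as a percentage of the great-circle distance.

3.4%

Great circle: σ = 0.8662 rad → d_gc = Rσ = 5520.5 km
Rhumb: Δφ = -0.2717, Δλ = -1.2197, Δψ = -0.3881, q = Δφ/Δψ = 0.7001 → d_rh = R√(Δφ²+q²Δλ²) = 5710.8 km
Excess = (5710.8 − 5520.5) / 5520.5 = 190.3 / 5520.5 = 3.447% ≈ 3.4%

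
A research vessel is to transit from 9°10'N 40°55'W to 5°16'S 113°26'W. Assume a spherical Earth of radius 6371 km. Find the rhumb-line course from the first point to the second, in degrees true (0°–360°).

258.7°

Meridional parts: M(φ₁)=+0.1607, M(φ₂)=-0.0921 → ΔM = -0.2527;  Δλ = -1.2657 rad
tan C = Δλ / ΔM = +5.0080 → C = 258.71°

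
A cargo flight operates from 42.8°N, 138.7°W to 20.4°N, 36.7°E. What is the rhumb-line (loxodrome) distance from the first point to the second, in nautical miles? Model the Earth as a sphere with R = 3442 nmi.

8975 nmi

Rhumb course C = atan2(Δλ, Δψ) with Δψ = ln[tan(π/4+φ₂/2)/tan(π/4+φ₁/2)] = -0.4643, Δλ = +3.0613 → C = 98.62°
d = R·|Δφ| / |cos C| = 3442·0.39095 / 0.14994 = 8975 nmi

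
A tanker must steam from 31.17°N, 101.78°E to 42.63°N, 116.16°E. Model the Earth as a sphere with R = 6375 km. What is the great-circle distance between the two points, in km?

Haversine: a = sin²(Δφ/2)+cos φ₁ cos φ₂ sin²(Δλ/2) = 0.01983;  σ = 2·atan2(√a,√(1−a))
σ = 16.190° → d = Rσ = 6375·0.28258 = 1801 km

1801 km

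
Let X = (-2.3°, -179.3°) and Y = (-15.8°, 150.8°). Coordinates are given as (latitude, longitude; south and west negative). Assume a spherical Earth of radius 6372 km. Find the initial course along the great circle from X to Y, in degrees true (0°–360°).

N = sin Δλ·cos φ₂ = -0.4797;  D = cos φ₁ sin φ₂ − sin φ₁ cos φ₂ cos Δλ = -0.2386
initial course = atan2(N, D) = 243.55°

243.6°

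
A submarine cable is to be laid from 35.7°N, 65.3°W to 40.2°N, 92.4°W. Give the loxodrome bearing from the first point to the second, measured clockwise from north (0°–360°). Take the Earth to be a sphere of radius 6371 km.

281.9°

Meridional parts: M(φ₁)=+0.6678, M(φ₂)=+0.7675 → ΔM = +0.0997;  Δλ = -0.4730 rad
tan C = Δλ / ΔM = -4.7461 → C = 281.90°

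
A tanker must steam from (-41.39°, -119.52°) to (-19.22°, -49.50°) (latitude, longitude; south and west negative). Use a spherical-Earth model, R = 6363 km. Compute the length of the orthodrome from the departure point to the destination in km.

6956 km

cos σ = sin φ₁ sin φ₂ + cos φ₁ cos φ₂ cos Δλ
      = sin(-41.39°)sin(-19.22°) + cos(-41.39°)cos(-19.22°)cos(70.02°) = 0.4597
σ = 62.631° → d = Rσ = 6363·1.09312 = 6956 km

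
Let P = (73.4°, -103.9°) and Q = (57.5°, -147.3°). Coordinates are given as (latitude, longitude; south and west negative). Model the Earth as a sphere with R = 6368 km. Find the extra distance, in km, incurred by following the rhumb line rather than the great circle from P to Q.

Great circle: cos σ = sin φ₁ sin φ₂ + cos φ₁ cos φ₂ cos Δλ,  σ = 0.4033 rad → d_gc = 2568.2 km
Rhumb line: Δψ = -0.6921, q = Δφ/Δψ = 0.4009, d_rh = R√(Δφ²+q²Δλ²) = 2619.8 km
Excess = 2619.8 − 2568.2 = 51.6 ≈ 52 km

52 km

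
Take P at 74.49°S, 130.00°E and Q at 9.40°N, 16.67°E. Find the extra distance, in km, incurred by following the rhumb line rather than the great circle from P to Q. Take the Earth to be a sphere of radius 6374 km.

Great circle: cos σ = sin φ₁ sin φ₂ + cos φ₁ cos φ₂ cos Δλ,  σ = 1.8357 rad → d_gc = 11701.0 km
Rhumb line: Δψ = +2.1586, q = Δφ/Δψ = 0.6783, d_rh = R√(Δφ²+q²Δλ²) = 12658.2 km
Excess = 12658.2 − 11701.0 = 957.2 ≈ 957 km

957 km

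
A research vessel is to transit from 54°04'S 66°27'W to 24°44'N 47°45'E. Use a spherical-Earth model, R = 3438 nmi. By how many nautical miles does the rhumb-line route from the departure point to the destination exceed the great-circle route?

203 nmi

Great circle: cos σ = sin φ₁ sin φ₂ + cos φ₁ cos φ₂ cos Δλ,  σ = 2.1619 rad → d_gc = 7432.6 nmi
Rhumb line: Δψ = +1.5719, q = Δφ/Δψ = 0.8749, d_rh = R√(Δφ²+q²Δλ²) = 7635.7 nmi
Excess = 7635.7 − 7432.6 = 203.1 ≈ 203 nmi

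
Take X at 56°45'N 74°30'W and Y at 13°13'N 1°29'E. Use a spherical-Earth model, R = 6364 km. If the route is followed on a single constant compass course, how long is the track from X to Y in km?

8158 km

Δψ = ln[tan(π/4+φ₂/2)/tan(π/4+φ₁/2)] = -0.9759;  Δφ = -0.7598 rad,  Δλ = +1.3262 rad
q = Δφ/Δψ = 0.7785
d = R·√(Δφ² + q²Δλ²) = 6364·1.28190 = 8158 km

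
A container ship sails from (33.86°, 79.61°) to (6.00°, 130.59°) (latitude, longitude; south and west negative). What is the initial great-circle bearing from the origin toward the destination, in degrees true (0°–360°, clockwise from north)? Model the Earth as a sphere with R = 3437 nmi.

108.7°

N = sin Δλ·cos φ₂ = +0.7727;  D = cos φ₁ sin φ₂ − sin φ₁ cos φ₂ cos Δλ = -0.2621
initial course = atan2(N, D) = 108.74°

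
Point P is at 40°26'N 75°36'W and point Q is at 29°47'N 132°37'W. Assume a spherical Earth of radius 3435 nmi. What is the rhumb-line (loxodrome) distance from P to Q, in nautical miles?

Δψ = ln[tan(π/4+φ₂/2)/tan(π/4+φ₁/2)] = -0.2279;  Δφ = -0.1859 rad,  Δλ = -0.9951 rad
q = Δφ/Δψ = 0.8157
d = R·√(Δφ² + q²Δλ²) = 3435·0.83275 = 2861 nmi

2861 nmi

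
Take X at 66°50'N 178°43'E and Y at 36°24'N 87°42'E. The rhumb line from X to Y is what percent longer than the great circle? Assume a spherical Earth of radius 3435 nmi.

Great circle: σ = 1.0004 rad → d_gc = Rσ = 3436.4 nmi
Rhumb: Δφ = -0.5312, Δλ = -1.5885, Δψ = -0.9020, q = Δφ/Δψ = 0.5889 → d_rh = R√(Δφ²+q²Δλ²) = 3695.2 nmi
Excess = (3695.2 − 3436.4) / 3436.4 = 258.8 / 3436.4 = 7.53% ≈ 7.5%

7.5%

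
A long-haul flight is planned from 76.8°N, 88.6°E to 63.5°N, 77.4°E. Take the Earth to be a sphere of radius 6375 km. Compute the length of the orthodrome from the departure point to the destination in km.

1533 km

Haversine: a = sin²(Δφ/2)+cos φ₁ cos φ₂ sin²(Δλ/2) = 0.01438;  σ = 2·atan2(√a,√(1−a))
σ = 13.775° → d = Rσ = 6375·0.24042 = 1533 km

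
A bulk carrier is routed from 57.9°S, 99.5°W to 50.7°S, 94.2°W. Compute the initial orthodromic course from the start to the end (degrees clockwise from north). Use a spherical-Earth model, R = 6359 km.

θ = atan2( sin Δλ·cos φ₂ ,  cos φ₁ sin φ₂ − sin φ₁ cos φ₂ cos Δλ )
  = atan2(+0.0585, +0.1230) = 25.43°

25.4°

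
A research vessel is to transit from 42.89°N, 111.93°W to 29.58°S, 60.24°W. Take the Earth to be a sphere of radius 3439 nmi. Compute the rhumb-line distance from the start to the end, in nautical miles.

Rhumb course C = atan2(Δλ, Δψ) with Δψ = ln[tan(π/4+φ₂/2)/tan(π/4+φ₁/2)] = -1.3711, Δλ = +0.9022 → C = 146.66°
d = R·|Δφ| / |cos C| = 3439·1.26484 / 0.83538 = 5207 nmi

5207 nmi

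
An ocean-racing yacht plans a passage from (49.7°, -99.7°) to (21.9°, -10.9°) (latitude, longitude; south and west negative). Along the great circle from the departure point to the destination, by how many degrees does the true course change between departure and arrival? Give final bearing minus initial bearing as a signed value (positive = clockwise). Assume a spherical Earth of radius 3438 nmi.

+61.1°

At departure: θ₁ = atan2(sin Δλ cos φ₂, cos φ₁ sin φ₂ − sin φ₁ cos φ₂ cos Δλ) = 76.28°
At arrival: θ₂ = atan2(sin Δλ cos φ₁, −cos φ₂ sin φ₁ + sin φ₂ cos φ₁ cos Δλ) = 137.37°
Δθ = θ₂ − θ₁ = +61.1°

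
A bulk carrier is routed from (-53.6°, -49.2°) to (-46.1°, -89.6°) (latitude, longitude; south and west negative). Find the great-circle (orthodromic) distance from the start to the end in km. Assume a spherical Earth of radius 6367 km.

2968 km

Haversine: a = sin²(Δφ/2)+cos φ₁ cos φ₂ sin²(Δλ/2) = 0.05334;  σ = 2·atan2(√a,√(1−a))
σ = 26.706° → d = Rσ = 6367·0.46611 = 2968 km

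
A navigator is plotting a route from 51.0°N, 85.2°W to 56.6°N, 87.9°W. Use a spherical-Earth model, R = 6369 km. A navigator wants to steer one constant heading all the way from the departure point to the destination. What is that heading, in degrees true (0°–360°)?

344.1°

Δψ = ln[tan(π/4+φ₂/2)/tan(π/4+φ₁/2)] = +0.1658
Δλ = -0.0471 rad (taken the short way round)
course = atan2(Δλ, Δψ) = 344.13°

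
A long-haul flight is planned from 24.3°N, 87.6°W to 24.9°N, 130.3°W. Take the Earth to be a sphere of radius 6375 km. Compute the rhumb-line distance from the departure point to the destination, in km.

Δψ = ln[tan(π/4+φ₂/2)/tan(π/4+φ₁/2)] = +0.0115;  Δφ = +0.0105 rad,  Δλ = -0.7453 rad
q = Δφ/Δψ = 0.9092
d = R·√(Δφ² + q²Δλ²) = 6375·0.67769 = 4320 km

4320 km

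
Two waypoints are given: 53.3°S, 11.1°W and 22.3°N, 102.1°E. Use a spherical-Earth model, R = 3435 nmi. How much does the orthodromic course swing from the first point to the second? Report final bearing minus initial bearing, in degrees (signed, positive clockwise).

At departure: θ₁ = atan2(sin Δλ cos φ₂, cos φ₁ sin φ₂ − sin φ₁ cos φ₂ cos Δλ) = 94.40°
At arrival: θ₂ = atan2(sin Δλ cos φ₁, −cos φ₂ sin φ₁ + sin φ₂ cos φ₁ cos Δλ) = 40.09°
Δθ = θ₂ − θ₁ = -54.3°

-54.3°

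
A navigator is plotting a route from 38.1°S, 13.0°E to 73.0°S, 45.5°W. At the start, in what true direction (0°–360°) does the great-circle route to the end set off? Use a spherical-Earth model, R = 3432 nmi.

θ = atan2( sin Δλ·cos φ₂ ,  cos φ₁ sin φ₂ − sin φ₁ cos φ₂ cos Δλ )
  = atan2(-0.2493, -0.6583) = 200.74°

200.7°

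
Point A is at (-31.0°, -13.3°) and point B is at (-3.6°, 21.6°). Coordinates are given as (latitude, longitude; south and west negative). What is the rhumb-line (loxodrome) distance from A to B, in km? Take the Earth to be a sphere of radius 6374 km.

Rhumb course C = atan2(Δλ, Δψ) with Δψ = ln[tan(π/4+φ₂/2)/tan(π/4+φ₁/2)] = +0.5067, Δλ = +0.6091 → C = 50.25°
d = R·|Δφ| / |cos C| = 6374·0.47822 / 0.63951 = 4766 km

4766 km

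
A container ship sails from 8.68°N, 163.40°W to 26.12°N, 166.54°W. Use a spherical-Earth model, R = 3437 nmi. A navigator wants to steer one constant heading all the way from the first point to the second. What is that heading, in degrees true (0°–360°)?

Meridional parts: M(φ₁)=+0.1521, M(φ₂)=+0.4725 → ΔM = +0.3205;  Δλ = -0.0548 rad
tan C = Δλ / ΔM = -0.1710 → C = 350.30°

350.3°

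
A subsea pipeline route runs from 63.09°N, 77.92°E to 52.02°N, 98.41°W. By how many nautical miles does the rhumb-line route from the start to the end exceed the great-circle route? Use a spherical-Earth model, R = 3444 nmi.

1774 nmi

Great circle: cos σ = sin φ₁ sin φ₂ + cos φ₁ cos φ₂ cos Δλ,  σ = 1.1319 rad → d_gc = 3898.3 nmi
Rhumb line: Δψ = -0.3635, q = Δφ/Δψ = 0.5315, d_rh = R√(Δφ²+q²Δλ²) = 5672.4 nmi
Excess = 5672.4 − 3898.3 = 1774.1 ≈ 1774 nmi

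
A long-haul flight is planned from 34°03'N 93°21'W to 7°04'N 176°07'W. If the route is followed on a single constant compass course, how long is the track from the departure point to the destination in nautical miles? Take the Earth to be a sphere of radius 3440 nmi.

4874 nmi

Rhumb course C = atan2(Δλ, Δψ) with Δψ = ln[tan(π/4+φ₂/2)/tan(π/4+φ₁/2)] = -0.5091, Δλ = -1.4446 → C = 250.59°
d = R·|Δφ| / |cos C| = 3440·0.47095 / 0.33237 = 4874 nmi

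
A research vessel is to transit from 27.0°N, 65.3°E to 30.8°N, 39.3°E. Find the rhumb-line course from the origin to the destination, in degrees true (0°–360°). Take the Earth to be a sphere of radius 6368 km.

279.5°

Δψ = ln[tan(π/4+φ₂/2)/tan(π/4+φ₁/2)] = +0.0758
Δλ = -0.4538 rad (taken the short way round)
course = atan2(Δλ, Δψ) = 279.48°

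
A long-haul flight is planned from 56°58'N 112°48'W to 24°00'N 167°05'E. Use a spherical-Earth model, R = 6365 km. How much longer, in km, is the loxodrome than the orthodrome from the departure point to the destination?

Great circle: cos σ = sin φ₁ sin φ₂ + cos φ₁ cos φ₂ cos Δλ,  σ = 1.1302 rad → d_gc = 7193.8 km
Rhumb line: Δψ = -0.7839, q = Δφ/Δψ = 0.7340, d_rh = R√(Δφ²+q²Δλ²) = 7489.1 km
Excess = 7489.1 − 7193.8 = 295.3 ≈ 295 km

295 km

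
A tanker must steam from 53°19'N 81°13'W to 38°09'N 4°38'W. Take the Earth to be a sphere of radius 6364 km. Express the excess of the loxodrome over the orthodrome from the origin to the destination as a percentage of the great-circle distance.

Great circle: σ = 0.9218 rad → d_gc = Rσ = 5866.3 km
Rhumb: Δφ = -0.2647, Δλ = +1.3366, Δψ = -0.3827, q = Δφ/Δψ = 0.6916 → d_rh = R√(Δφ²+q²Δλ²) = 6119.6 km
Excess = (6119.6 − 5866.3) / 5866.3 = 253.3 / 5866.3 = 4.32% ≈ 4.3%

4.3%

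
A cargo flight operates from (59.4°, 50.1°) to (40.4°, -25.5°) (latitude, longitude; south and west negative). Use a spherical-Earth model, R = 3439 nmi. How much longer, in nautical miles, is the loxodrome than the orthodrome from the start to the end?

Great circle: cos σ = sin φ₁ sin φ₂ + cos φ₁ cos φ₂ cos Δλ,  σ = 0.8576 rad → d_gc = 2949.2 nmi
Rhumb line: Δψ = -0.5242, q = Δφ/Δψ = 0.6327, d_rh = R√(Δφ²+q²Δλ²) = 3089.0 nmi
Excess = 3089.0 − 2949.2 = 139.8 ≈ 140 nmi

140 nmi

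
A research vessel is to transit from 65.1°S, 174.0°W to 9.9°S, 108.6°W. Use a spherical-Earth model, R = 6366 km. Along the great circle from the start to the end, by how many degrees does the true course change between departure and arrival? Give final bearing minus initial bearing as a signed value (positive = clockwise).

-47.6°

Initial bearing θ₁ = atan2(sin Δλ cos φ₂, cos φ₁ sin φ₂ − sin φ₁ cos φ₂ cos Δλ) = 71.51°
Final bearing θ₂ = (initial bearing from the destination back to the start) + 180° = 23.91°
Δθ = θ₂ − θ₁ = -47.6°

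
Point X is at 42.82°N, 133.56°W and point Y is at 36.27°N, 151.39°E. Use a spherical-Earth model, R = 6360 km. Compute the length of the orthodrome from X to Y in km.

Haversine: a = sin²(Δφ/2)+cos φ₁ cos φ₂ sin²(Δλ/2) = 0.22267;  σ = 2·atan2(√a,√(1−a))
σ = 56.313° → d = Rσ = 6360·0.98284 = 6251 km

6251 km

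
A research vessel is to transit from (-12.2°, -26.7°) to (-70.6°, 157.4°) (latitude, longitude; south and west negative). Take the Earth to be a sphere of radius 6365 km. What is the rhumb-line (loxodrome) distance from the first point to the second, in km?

Δψ = ln[tan(π/4+φ₂/2)/tan(π/4+φ₁/2)] = -1.5519;  Δφ = -1.0193 rad,  Δλ = -3.0700 rad
q = Δφ/Δψ = 0.6568
d = R·√(Δφ² + q²Δλ²) = 6365·2.25932 = 14381 km

14381 km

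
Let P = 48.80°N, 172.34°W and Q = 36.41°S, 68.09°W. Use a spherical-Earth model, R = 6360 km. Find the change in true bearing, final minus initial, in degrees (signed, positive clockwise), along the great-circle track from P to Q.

At departure: θ₁ = atan2(sin Δλ cos φ₂, cos φ₁ sin φ₂ − sin φ₁ cos φ₂ cos Δλ) = 107.23°
At arrival: θ₂ = atan2(sin Δλ cos φ₁, −cos φ₂ sin φ₁ + sin φ₂ cos φ₁ cos Δλ) = 128.58°
Δθ = θ₂ − θ₁ = +21.4°

+21.4°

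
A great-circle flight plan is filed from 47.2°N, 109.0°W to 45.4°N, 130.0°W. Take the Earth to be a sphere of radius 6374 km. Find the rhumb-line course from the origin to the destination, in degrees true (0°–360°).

262.9°

Meridional parts: M(φ₁)=+0.9368, M(φ₂)=+0.8913 → ΔM = -0.0455;  Δλ = -0.3665 rad
tan C = Δλ / ΔM = +8.0592 → C = 262.93°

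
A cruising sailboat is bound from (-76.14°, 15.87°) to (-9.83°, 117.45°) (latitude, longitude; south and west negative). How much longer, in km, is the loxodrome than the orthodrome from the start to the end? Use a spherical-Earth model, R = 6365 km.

Great circle: cos σ = sin φ₁ sin φ₂ + cos φ₁ cos φ₂ cos Δλ,  σ = 1.4521 rad → d_gc = 9242.9 km
Rhumb line: Δψ = +1.9351, q = Δφ/Δψ = 0.5981, d_rh = R√(Δφ²+q²Δλ²) = 9990.7 km
Excess = 9990.7 − 9242.9 = 747.8 ≈ 748 km

748 km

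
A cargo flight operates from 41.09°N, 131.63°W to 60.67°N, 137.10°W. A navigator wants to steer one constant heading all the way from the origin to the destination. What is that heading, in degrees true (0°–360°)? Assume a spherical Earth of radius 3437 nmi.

350.2°

Δψ = ln[tan(π/4+φ₂/2)/tan(π/4+φ₁/2)] = +0.5526
Δλ = -0.0955 rad (taken the short way round)
course = atan2(Δλ, Δψ) = 350.20°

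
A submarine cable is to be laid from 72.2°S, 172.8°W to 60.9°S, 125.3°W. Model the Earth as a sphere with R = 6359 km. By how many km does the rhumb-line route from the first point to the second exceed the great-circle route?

58 km

Great circle: cos σ = sin φ₁ sin φ₂ + cos φ₁ cos φ₂ cos Δλ,  σ = 0.3698 rad → d_gc = 2351.8 km
Rhumb line: Δψ = +0.5053, q = Δφ/Δψ = 0.3903, d_rh = R√(Δφ²+q²Δλ²) = 2409.8 km
Excess = 2409.8 − 2351.8 = 58.0 ≈ 58 km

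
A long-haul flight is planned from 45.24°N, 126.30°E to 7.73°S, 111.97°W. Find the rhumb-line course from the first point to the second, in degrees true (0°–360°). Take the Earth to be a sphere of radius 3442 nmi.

115.7°

Meridional parts: M(φ₁)=+0.8873, M(φ₂)=-0.1353 → ΔM = -1.0226;  Δλ = +2.1246 rad
tan C = Δλ / ΔM = -2.0776 → C = 115.70°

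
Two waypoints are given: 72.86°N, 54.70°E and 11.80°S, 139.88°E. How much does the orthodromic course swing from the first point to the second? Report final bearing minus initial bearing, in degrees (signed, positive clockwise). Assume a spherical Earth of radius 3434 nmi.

+64.6°

Initial bearing θ₁ = atan2(sin Δλ cos φ₂, cos φ₁ sin φ₂ − sin φ₁ cos φ₂ cos Δλ) = 98.10°
Final bearing θ₂ = (initial bearing from the destination back to the start) + 180° = 162.66°
Δθ = θ₂ − θ₁ = +64.6°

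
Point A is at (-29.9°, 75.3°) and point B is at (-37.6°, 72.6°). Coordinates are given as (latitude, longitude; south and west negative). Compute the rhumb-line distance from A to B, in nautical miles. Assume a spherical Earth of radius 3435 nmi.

481 nmi

Δψ = ln[tan(π/4+φ₂/2)/tan(π/4+φ₁/2)] = -0.1619;  Δφ = -0.1344 rad,  Δλ = -0.0471 rad
q = Δφ/Δψ = 0.8303
d = R·√(Δφ² + q²Δλ²) = 3435·0.13997 = 481 nmi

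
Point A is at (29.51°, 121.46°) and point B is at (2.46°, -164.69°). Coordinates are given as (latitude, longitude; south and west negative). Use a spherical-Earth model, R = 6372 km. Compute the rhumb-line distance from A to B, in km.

8369 km

Δψ = ln[tan(π/4+φ₂/2)/tan(π/4+φ₁/2)] = -0.4965;  Δφ = -0.4721 rad,  Δλ = +1.2889 rad
q = Δφ/Δψ = 0.9509
d = R·√(Δφ² + q²Δλ²) = 6372·1.31338 = 8369 km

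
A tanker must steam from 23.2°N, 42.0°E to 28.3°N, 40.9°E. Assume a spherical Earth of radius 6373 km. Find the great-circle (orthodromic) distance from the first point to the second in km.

Haversine: a = sin²(Δφ/2)+cos φ₁ cos φ₂ sin²(Δλ/2) = 0.00205;  σ = 2·atan2(√a,√(1−a))
σ = 5.195° → d = Rσ = 6373·0.09067 = 578 km

578 km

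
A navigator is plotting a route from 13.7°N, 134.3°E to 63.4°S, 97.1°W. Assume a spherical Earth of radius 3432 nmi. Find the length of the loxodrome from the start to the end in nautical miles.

7696 nmi

Rhumb course C = atan2(Δλ, Δψ) with Δψ = ln[tan(π/4+φ₂/2)/tan(π/4+φ₁/2)] = -1.6837, Δλ = +2.2445 → C = 126.88°
d = R·|Δφ| / |cos C| = 3432·1.34565 / 0.60007 = 7696 nmi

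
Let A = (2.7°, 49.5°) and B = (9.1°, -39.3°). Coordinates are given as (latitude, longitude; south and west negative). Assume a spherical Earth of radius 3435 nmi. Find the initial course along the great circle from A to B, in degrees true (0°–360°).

279.0°

θ = atan2( sin Δλ·cos φ₂ ,  cos φ₁ sin φ₂ − sin φ₁ cos φ₂ cos Δλ )
  = atan2(-0.9872, +0.1570) = 279.04°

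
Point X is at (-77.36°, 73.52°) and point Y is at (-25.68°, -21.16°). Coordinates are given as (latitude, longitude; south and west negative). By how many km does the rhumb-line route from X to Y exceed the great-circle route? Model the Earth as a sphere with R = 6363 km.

Great circle: cos σ = sin φ₁ sin φ₂ + cos φ₁ cos φ₂ cos Δλ,  σ = 1.1519 rad → d_gc = 7329.5 km
Rhumb line: Δψ = +1.7364, q = Δφ/Δψ = 0.5194, d_rh = R√(Δφ²+q²Δλ²) = 7922.9 km
Excess = 7922.9 − 7329.5 = 593.4 ≈ 593 km

593 km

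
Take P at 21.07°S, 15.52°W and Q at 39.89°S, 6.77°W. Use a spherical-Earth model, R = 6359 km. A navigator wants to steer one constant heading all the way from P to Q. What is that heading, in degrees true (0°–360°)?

158.3°

Meridional parts: M(φ₁)=-0.3763, M(φ₂)=-0.7604 → ΔM = -0.3841;  Δλ = +0.1527 rad
tan C = Δλ / ΔM = -0.3976 → C = 158.32°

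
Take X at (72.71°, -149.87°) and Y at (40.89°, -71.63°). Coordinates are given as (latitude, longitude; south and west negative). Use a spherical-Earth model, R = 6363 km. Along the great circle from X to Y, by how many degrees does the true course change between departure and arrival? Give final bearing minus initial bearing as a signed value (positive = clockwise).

+70.6°

At departure: θ₁ = atan2(sin Δλ cos φ₂, cos φ₁ sin φ₂ − sin φ₁ cos φ₂ cos Δλ) = 86.33°
At arrival: θ₂ = atan2(sin Δλ cos φ₁, −cos φ₂ sin φ₁ + sin φ₂ cos φ₁ cos Δλ) = 156.90°
Δθ = θ₂ − θ₁ = +70.6°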